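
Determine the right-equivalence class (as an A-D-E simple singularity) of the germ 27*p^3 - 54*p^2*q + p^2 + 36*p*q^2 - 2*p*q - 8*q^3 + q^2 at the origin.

A2

The Hessian of f at 0 has rank 1. Corank 1: A-series; mu = 2 gives A_2.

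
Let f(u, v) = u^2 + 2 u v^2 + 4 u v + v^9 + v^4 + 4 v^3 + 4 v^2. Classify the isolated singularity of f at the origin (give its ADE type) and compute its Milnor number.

Type A8, Milnor number mu = 8.

The Hessian of f at 0 is [[2, 4], [4, 8]] with rank 1, so corank 1. A Groebner basis of the Jacobian ideal J(f) in C{u,v} is {u^4 + 8*u^3*v - 24*u^3 - 80*u^2*v + 80*u^2 + 192*u*v - 64*u - 128*v, u + v^2 + 2*v}; counting standard monomials gives mu = 8. Corank 1: A-series; mu = 8 gives A_8.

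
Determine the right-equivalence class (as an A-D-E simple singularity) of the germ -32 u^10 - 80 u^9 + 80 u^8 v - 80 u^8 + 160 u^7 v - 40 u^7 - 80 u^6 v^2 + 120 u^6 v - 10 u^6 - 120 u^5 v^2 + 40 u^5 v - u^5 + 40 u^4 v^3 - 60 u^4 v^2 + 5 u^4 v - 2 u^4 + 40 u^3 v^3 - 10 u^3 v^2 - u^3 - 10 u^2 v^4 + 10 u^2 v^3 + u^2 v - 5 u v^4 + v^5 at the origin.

The Hessian of f at 0 is [[0, 0], [0, 0]] with rank 0, so corank 2. A Groebner basis of the Jacobian ideal J(f) in C{u,v} is {u*v/5 + v^4, u*v^2, u^2 - u*v}; counting standard monomials gives mu = 6. Corank 2; j^3 = -u^2*(u - v) has shape L^2 M (L != M), so D-series; mu = 6 gives D_6.

D6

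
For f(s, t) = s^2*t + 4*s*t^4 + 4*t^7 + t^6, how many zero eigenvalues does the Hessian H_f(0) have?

Hessian at 0 has rank 0.

2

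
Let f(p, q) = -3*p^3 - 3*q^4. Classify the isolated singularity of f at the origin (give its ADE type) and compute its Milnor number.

Type E6, Milnor number mu = 6.

The Hessian of f at 0 has rank 0. Corank 2; j^3 = -3*p^3 is a perfect cube, so E-series; the 4-jet and mu = 6 give E_6.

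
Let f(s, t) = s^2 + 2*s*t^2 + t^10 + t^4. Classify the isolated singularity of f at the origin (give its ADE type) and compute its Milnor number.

The Hessian of f at 0 is [[2, 0], [0, 0]] with rank 1, so corank 1. A Groebner basis of the Jacobian ideal J(f) in C{s,t} is {s^5, s^4*t, s + t^2}; counting standard monomials gives mu = 9. Corank 1: A-series; mu = 9 gives A_9.

Type A_{9}, Milnor number mu = 9.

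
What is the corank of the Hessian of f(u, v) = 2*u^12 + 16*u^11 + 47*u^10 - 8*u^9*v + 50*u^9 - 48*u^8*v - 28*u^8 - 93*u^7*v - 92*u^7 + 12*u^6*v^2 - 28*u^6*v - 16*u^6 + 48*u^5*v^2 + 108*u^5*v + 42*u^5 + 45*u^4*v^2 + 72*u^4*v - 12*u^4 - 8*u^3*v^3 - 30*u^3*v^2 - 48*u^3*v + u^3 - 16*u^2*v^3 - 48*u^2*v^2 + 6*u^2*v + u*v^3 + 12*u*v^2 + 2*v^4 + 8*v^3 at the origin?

The Hessian at 0 is [[0, 0], [0, 0]] of rank 0; hence corank 2.

2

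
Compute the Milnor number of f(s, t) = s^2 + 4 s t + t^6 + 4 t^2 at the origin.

5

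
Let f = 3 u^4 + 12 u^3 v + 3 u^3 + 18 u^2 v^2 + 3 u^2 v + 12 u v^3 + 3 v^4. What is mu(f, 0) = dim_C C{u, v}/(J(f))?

5

The Hessian of f at 0 has rank 0. Corank 2; j^3 = 3*u^2*(u + v) has shape L^2 M (L != M), so D-series; mu = 5 gives D_5.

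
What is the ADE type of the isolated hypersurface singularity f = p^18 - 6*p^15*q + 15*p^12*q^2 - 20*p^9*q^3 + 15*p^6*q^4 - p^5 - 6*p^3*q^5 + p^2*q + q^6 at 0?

The Hessian of f at 0 is [[0, 0], [0, 0]] with rank 0, so corank 2. A Groebner basis of the Jacobian ideal J(f) in C{p,q} is {p^2/6 + q^5, p^3, p*q}; counting standard monomials gives mu = 7. Corank 2; j^3 = p^2*q has shape L^2 M (L != M), so D-series; mu = 7 gives D_7.

D7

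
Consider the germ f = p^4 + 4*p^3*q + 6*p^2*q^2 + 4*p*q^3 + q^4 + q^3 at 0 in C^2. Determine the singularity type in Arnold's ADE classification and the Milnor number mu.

Type E6, Milnor number mu = 6.

The Hessian of f at 0 has rank 0. Corank 2; j^3 = q^3 is a perfect cube, so E-series; the 4-jet and mu = 6 give E_6.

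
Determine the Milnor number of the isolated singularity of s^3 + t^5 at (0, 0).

The Hessian of f at 0 has rank 0. Corank 2; j^3 = s^3 is a perfect cube, so E-series; the 5-jet and mu = 8 give E_8.

8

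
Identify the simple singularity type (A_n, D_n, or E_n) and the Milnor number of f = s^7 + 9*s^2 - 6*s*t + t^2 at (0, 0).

The Hessian of f at 0 is [[18, -6], [-6, 2]] with rank 1, so corank 1. A Groebner basis of the Jacobian ideal J(f) in C{s,t} is {t^6, s - t/3}; counting standard monomials gives mu = 6. Corank 1: A-series; mu = 6 gives A_6.

Type A_{6}, Milnor number mu = 6.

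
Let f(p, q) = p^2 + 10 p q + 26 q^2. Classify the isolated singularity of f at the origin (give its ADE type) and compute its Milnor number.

Type A_{1}, Milnor number mu = 1.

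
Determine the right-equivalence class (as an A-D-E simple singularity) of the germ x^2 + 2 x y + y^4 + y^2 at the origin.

A3

The Hessian of f at 0 has rank 1. Corank 1: A-series; mu = 3 gives A_3.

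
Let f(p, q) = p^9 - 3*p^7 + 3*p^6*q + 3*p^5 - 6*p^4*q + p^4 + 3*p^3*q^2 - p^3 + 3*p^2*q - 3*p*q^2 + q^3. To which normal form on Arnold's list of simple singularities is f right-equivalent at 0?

E_{6}

The Hessian of f at 0 is [[0, 0], [0, 0]] with rank 0, so corank 2. A Groebner basis of the Jacobian ideal J(f) in C{p,q} is {q^4, p*q^2 - 2*q^3/3, p^2 - 2*p*q + q^2}; counting standard monomials gives mu = 6. Corank 2; j^3 = -(p - q)^3 is a perfect cube, so E-series; the 4-jet and mu = 6 give E_6.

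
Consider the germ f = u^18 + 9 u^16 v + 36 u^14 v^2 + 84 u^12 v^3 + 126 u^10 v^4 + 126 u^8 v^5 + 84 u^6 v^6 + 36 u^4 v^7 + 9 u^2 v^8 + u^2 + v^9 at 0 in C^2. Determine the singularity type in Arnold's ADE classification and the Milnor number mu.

The Hessian of f at 0 has rank 1. Corank 1: A-series; mu = 8 gives A_8.

Type A8, Milnor number mu = 8.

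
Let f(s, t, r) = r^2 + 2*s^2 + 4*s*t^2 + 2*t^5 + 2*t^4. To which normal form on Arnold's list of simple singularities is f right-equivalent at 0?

The Hessian of f at 0 is [[4, 0, 0], [0, 0, 0], [0, 0, 2]] with rank 2, so corank 1. A Groebner basis of the Jacobian ideal J(f) in C{s,t,r} is {s^2, s + t^2, r}; counting standard monomials gives mu = 4. Corank 1: A-series; mu = 4 gives A_4.

A4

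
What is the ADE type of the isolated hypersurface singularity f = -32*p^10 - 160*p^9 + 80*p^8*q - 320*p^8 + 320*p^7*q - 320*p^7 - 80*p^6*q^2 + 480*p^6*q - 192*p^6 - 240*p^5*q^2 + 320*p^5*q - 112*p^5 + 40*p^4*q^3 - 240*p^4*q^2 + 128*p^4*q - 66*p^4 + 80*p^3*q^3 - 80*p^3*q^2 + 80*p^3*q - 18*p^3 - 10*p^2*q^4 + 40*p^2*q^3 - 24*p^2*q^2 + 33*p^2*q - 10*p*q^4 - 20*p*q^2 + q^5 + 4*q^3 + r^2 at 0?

D_6

The Hessian of f at 0 is [[0, 0, 0], [0, 0, 0], [0, 0, 2]] with rank 1, so corank 2. A Groebner basis of the Jacobian ideal J(f) in C{p,q,r} is {p^3 + 177*p^2/251 - 221*p*q/502 - 5*q^2/251, p^2*q - 45*p^2/502 + 873*p*q/1004 - 271*q^2/502, -1863*p^2/1004 + p*q^2 + 7227*p*q/2008 - 1581*q^2/1004, -10773*p^2/2008 + 35505*p*q/4016 + q^3 - 7047*q^2/2008, r}; counting standard monomials gives mu = 6. Corank 2; j^3 = -(2*p - q)*(3*p - 2*q)^2 has shape L^2 M (L != M), so D-series; mu = 6 gives D_6.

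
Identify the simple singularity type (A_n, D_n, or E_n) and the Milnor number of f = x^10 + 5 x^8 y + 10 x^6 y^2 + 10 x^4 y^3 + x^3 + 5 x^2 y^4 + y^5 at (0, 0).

Type E8, Milnor number mu = 8.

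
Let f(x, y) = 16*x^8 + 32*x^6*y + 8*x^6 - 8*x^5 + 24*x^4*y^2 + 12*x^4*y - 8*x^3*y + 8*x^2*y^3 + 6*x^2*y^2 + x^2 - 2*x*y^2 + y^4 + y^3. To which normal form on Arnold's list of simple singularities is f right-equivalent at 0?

A2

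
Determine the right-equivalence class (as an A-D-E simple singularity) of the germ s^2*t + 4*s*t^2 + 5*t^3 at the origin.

The Hessian of f at 0 is [[0, 0], [0, 0]] with rank 0, so corank 2. A Groebner basis of the Jacobian ideal J(f) in C{s,t} is {t^3, s^2 - t^2, s*t + 2*t^2}; counting standard monomials gives mu = 4. Corank 2; j^3 = t*(s^2 + 4*s*t + 5*t^2) splits into three distinct lines over C (the quadratic factor has nonzero discriminant), so D_4.

D_4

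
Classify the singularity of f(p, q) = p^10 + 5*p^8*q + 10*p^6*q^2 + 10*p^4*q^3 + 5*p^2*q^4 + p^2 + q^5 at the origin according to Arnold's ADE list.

The Hessian of f at 0 is [[2, 0], [0, 0]] with rank 1, so corank 1. A Groebner basis of the Jacobian ideal J(f) in C{p,q} is {q^4, p}; counting standard monomials gives mu = 4. Corank 1: A-series; mu = 4 gives A_4.

A_4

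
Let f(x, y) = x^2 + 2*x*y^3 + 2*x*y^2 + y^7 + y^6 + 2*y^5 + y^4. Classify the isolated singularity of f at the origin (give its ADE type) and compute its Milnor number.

Type A_6, Milnor number mu = 6.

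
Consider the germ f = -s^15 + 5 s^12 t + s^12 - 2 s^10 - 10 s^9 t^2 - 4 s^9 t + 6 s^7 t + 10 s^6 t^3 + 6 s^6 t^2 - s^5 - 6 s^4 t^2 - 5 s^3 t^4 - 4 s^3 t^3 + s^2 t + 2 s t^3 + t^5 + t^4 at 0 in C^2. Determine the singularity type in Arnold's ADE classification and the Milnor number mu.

Type D_{5}, Milnor number mu = 5.

The Hessian of f at 0 has rank 0. Corank 2; j^3 = s^2*t has shape L^2 M (L != M), so D-series; mu = 5 gives D_5.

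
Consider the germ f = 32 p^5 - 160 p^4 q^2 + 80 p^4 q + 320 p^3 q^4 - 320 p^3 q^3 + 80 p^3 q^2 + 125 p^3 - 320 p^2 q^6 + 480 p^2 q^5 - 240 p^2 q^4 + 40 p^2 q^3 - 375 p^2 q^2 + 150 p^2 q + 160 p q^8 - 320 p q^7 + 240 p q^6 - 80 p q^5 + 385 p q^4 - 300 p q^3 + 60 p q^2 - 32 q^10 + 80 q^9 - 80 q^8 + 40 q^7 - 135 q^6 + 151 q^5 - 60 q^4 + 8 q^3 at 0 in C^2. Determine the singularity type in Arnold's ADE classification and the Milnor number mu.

The Hessian of f at 0 has rank 0. Corank 2; j^3 = (5*p + 2*q)^3 is a perfect cube, so E-series; the 5-jet and mu = 8 give E_8.

Type E_{8}, Milnor number mu = 8.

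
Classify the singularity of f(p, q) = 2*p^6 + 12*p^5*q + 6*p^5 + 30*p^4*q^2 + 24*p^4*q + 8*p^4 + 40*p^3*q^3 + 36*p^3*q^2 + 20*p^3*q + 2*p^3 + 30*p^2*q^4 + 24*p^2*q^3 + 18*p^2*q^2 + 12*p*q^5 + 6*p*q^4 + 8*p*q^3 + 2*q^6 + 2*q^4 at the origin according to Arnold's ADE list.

The Hessian of f at 0 is [[0, 0], [0, 0]] with rank 0, so corank 2. A Groebner basis of the Jacobian ideal J(f) in C{p,q} is {p^3, p^2*q, p^2/2 + p*q^2, -3*p^2/2 + q^3}; counting standard monomials gives mu = 6. Corank 2; j^3 = 2*p^3 is a perfect cube, so E-series; the 4-jet and mu = 6 give E_6.

E6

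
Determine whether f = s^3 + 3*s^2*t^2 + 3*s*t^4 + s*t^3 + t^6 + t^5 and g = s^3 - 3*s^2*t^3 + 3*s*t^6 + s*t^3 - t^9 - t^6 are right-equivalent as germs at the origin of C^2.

The Hessian of f at 0 is [[0, 0], [0, 0]] with rank 0, so corank 2. A Groebner basis of the Jacobian ideal J(f) in C{s,t} is {-s^2 + t^4 - t^3/3, s^3, s^2*t + s^2/3 + t^3/9, s^2 + s*t^2 + t^3/3}; counting standard monomials gives mu = 7. Corank 2; j^3 = s^3 is a perfect cube, so E-series; the 4-jet and mu = 7 give E_7. The Hessian of g at 0 is [[0, 0], [0, 0]] with rank 0, so corank 2. A Groebner basis of the Jacobian ideal J(g) in C{s,t} is {s^3, s*t^2, 3*s^2 + t^3}; counting standard monomials gives mu = 7. Corank 2; j^3 = s^3 is a perfect cube, so E-series; the 4-jet and mu = 7 give E_7. Both have type E_7, hence right-equivalent.

Yes.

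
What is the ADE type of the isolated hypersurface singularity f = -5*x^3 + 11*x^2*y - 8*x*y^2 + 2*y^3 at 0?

D_{4}

The Hessian of f at 0 is [[0, 0], [0, 0]] with rank 0, so corank 2. A Groebner basis of the Jacobian ideal J(f) in C{x,y} is {y^3, x^2 + 2*y^2, x*y + y^2}; counting standard monomials gives mu = 4. Corank 2; j^3 = -(x - y)*(5*x^2 - 6*x*y + 2*y^2) splits into three distinct lines over C (the quadratic factor has nonzero discriminant), so D_4.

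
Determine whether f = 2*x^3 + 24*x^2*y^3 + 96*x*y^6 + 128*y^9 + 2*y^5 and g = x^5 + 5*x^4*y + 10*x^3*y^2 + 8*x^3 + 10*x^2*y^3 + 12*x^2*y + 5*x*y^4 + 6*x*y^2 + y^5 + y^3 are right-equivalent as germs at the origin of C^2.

Yes.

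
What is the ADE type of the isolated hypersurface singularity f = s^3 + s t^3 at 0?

E7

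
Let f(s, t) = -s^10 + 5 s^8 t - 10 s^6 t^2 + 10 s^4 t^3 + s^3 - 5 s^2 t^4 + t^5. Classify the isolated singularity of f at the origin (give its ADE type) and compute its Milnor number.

Type E8, Milnor number mu = 8.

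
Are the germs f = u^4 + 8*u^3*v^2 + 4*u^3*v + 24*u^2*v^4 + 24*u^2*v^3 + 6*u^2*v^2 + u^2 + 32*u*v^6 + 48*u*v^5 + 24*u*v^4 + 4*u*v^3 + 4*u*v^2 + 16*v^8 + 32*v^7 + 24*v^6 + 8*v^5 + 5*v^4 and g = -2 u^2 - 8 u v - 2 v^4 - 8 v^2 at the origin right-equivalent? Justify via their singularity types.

Yes.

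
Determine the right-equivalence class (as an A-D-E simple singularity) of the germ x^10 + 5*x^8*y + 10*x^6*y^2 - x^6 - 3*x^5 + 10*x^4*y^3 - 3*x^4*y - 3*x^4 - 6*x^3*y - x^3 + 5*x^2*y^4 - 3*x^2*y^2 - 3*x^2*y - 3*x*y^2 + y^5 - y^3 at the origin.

The Hessian of f at 0 has rank 0. Corank 2; j^3 = -(x + y)^3 is a perfect cube, so E-series; the 5-jet and mu = 8 give E_8.

E_{8}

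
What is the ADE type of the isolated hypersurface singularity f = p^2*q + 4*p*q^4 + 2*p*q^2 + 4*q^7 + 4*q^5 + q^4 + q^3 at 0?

The Hessian of f at 0 is [[0, 0], [0, 0]] with rank 0, so corank 2. A Groebner basis of the Jacobian ideal J(f) in C{p,q} is {p^3 - p^2/4 + q^2/4, p^2/4 + q^3 - q^2/4, p*q + q^2}; counting standard monomials gives mu = 5. Corank 2; j^3 = q*(p + q)^2 has shape L^2 M (L != M), so D-series; mu = 5 gives D_5.

D_{5}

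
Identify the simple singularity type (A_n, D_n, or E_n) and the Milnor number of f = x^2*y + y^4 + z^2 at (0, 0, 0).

Type D_5, Milnor number mu = 5.

The Hessian of f at 0 has rank 1. Corank 2; j^3 = x^2*y has shape L^2 M (L != M), so D-series; mu = 5 gives D_5.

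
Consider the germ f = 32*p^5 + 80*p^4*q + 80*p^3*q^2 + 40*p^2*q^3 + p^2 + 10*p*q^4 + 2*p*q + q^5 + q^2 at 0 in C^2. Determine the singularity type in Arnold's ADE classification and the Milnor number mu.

The Hessian of f at 0 has rank 1. Corank 1: A-series; mu = 4 gives A_4.

Type A4, Milnor number mu = 4.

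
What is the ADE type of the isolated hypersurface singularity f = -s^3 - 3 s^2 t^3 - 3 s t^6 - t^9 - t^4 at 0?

E6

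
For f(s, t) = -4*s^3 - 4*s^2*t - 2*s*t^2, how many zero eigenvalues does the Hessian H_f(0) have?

The Hessian at 0 is [[0, 0], [0, 0]] of rank 0; hence corank 2.

2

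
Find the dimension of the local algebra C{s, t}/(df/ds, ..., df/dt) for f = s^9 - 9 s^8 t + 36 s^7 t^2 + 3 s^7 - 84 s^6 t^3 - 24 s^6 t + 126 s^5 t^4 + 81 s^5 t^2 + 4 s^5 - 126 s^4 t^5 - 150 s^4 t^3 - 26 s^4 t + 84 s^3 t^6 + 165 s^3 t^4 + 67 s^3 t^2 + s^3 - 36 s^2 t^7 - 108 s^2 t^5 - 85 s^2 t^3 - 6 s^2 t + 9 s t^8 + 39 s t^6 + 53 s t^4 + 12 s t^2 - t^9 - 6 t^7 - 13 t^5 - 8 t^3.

8

The Hessian of f at 0 is [[0, 0], [0, 0]] with rank 0, so corank 2. A Groebner basis of the Jacobian ideal J(f) in C{s,t} is {-7*s^2/2 + s*t^3 + 14*s*t - 14*t^2, -2*s^2 + 8*s*t + t^4 - 8*t^2, s^3 - 12*s*t^2 + 16*t^3, s^2*t - 4*s*t^2 + 4*t^3}; counting standard monomials gives mu = 8. Corank 2; j^3 = (s - 2*t)^3 is a perfect cube, so E-series; the 5-jet and mu = 8 give E_8.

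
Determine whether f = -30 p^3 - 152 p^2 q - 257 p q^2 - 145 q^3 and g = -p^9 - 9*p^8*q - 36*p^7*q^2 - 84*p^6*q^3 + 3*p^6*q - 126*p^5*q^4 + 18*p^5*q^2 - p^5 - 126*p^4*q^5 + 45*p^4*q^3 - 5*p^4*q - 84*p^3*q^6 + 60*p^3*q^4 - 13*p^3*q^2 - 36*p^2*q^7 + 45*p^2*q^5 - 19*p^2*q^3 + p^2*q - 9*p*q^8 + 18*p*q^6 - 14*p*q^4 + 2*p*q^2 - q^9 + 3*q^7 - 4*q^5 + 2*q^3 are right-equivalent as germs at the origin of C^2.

The Hessian of f at 0 is [[0, 0], [0, 0]] with rank 0, so corank 2. A Groebner basis of the Jacobian ideal J(f) in C{p,q} is {q^3, p^2 - 71*q^2/26, p*q + 43*q^2/26}; counting standard monomials gives mu = 4. Corank 2; j^3 = -(3*p + 5*q)*(10*p^2 + 34*p*q + 29*q^2) splits into three distinct lines over C (the quadratic factor has nonzero discriminant), so D_4. The Hessian of g at 0 is [[0, 0], [0, 0]] with rank 0, so corank 2. A Groebner basis of the Jacobian ideal J(g) in C{p,q} is {q^3, p^2 + 2*q^2, p*q + q^2}; counting standard monomials gives mu = 4. Corank 2; j^3 = q*(p^2 + 2*p*q + 2*q^2) splits into three distinct lines over C (the quadratic factor has nonzero discriminant), so D_4. Both have type D_4, hence right-equivalent.

Yes.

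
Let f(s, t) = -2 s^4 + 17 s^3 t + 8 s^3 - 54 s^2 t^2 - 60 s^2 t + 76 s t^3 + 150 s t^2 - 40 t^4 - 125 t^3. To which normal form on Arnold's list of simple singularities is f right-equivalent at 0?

The Hessian of f at 0 has rank 0. Corank 2; j^3 = (2*s - 5*t)^3 is a perfect cube, so E-series; the 4-jet and mu = 7 give E_7.

E7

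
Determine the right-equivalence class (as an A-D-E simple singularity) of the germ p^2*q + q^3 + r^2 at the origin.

The Hessian of f at 0 is [[0, 0, 0], [0, 0, 0], [0, 0, 2]] with rank 1, so corank 2. A Groebner basis of the Jacobian ideal J(f) in C{p,q,r} is {q^3, p^2 + 3*q^2, p*q, r}; counting standard monomials gives mu = 4. Corank 2; j^3 = q*(p^2 + q^2) splits into three distinct lines over C (the quadratic factor has nonzero discriminant), so D_4.

D4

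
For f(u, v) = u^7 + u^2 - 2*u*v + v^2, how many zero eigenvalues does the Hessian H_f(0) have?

1

Hessian at 0 has rank 1.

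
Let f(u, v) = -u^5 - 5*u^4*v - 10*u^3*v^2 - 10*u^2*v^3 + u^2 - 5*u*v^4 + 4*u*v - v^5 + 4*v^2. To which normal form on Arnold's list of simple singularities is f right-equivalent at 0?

The Hessian of f at 0 has rank 1. Corank 1: A-series; mu = 4 gives A_4.

A_4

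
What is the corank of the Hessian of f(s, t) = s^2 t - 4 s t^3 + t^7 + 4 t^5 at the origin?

2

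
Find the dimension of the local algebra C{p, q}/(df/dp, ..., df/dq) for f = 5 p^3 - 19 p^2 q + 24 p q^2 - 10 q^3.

4

The Hessian of f at 0 has rank 0. Corank 2; j^3 = (p - q)*(5*p^2 - 14*p*q + 10*q^2) splits into three distinct lines over C (the quadratic factor has nonzero discriminant), so D_4.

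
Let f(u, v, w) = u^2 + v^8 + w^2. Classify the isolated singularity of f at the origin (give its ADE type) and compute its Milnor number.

Type A_{7}, Milnor number mu = 7.

The Hessian of f at 0 is [[2, 0, 0], [0, 0, 0], [0, 0, 2]] with rank 2, so corank 1. A Groebner basis of the Jacobian ideal J(f) in C{u,v,w} is {v^7, u, w}; counting standard monomials gives mu = 7. Corank 1: A-series; mu = 7 gives A_7.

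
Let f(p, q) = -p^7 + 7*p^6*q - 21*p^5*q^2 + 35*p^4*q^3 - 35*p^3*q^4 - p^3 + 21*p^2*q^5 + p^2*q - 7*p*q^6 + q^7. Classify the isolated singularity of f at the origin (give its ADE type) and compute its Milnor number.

Type D8, Milnor number mu = 8.

The Hessian of f at 0 has rank 0. Corank 2; j^3 = -p^2*(p - q) has shape L^2 M (L != M), so D-series; mu = 8 gives D_8.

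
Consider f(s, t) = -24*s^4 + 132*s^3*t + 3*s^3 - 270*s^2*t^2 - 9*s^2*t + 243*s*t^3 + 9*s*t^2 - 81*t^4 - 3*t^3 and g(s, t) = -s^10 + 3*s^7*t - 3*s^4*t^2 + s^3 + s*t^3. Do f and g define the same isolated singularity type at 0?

The Hessian of f at 0 has rank 0. Corank 2; j^3 = 3*(s - t)^3 is a perfect cube, so E-series; the 4-jet and mu = 7 give E_7. The Hessian of g at 0 has rank 0. Corank 2; j^3 = s^3 is a perfect cube, so E-series; the 4-jet and mu = 7 give E_7. Both have type E_7, hence right-equivalent.

Yes.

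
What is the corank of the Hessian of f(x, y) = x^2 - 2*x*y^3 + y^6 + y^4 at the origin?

1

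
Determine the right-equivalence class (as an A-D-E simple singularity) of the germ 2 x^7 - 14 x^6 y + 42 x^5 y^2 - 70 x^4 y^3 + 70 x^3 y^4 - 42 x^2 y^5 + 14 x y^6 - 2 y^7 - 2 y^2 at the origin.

A_{6}

The Hessian of f at 0 is [[0, 0], [0, -4]] with rank 1, so corank 1. A Groebner basis of the Jacobian ideal J(f) in C{x,y} is {x^6, y}; counting standard monomials gives mu = 6. Corank 1: A-series; mu = 6 gives A_6.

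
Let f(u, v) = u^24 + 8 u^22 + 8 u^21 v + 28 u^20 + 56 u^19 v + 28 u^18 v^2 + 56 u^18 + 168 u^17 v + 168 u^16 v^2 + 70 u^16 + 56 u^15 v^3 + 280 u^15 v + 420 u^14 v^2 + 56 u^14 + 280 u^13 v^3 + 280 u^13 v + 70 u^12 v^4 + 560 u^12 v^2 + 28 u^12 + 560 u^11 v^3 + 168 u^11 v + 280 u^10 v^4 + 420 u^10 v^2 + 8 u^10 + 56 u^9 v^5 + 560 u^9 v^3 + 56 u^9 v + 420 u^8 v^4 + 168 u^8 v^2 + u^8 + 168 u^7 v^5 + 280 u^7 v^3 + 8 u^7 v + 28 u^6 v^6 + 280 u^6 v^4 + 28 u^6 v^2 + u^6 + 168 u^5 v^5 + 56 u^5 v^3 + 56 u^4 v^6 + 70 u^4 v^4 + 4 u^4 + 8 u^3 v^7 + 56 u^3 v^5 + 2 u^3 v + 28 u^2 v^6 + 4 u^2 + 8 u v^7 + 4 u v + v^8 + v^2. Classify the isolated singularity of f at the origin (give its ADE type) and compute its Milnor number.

Type A_{7}, Milnor number mu = 7.

The Hessian of f at 0 is [[8, 4], [4, 2]] with rank 1, so corank 1. A Groebner basis of the Jacobian ideal J(f) in C{u,v} is {-96*u^2 - 112*u*v + v^4 - 32*v^2, u^3 + 2*u + v, u^2*v - 8*u/3 - v^3/12 - 4*v/3, u*v^2 + 8*u/3 + v^3/3 + 4*v/3}; counting standard monomials gives mu = 7. Corank 1: A-series; mu = 7 gives A_7.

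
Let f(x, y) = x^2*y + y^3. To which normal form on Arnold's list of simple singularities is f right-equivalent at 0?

The Hessian of f at 0 is [[0, 0], [0, 0]] with rank 0, so corank 2. A Groebner basis of the Jacobian ideal J(f) in C{x,y} is {y^3, x^2 + 3*y^2, x*y}; counting standard monomials gives mu = 4. Corank 2; j^3 = y*(x^2 + y^2) splits into three distinct lines over C (the quadratic factor has nonzero discriminant), so D_4.

D_4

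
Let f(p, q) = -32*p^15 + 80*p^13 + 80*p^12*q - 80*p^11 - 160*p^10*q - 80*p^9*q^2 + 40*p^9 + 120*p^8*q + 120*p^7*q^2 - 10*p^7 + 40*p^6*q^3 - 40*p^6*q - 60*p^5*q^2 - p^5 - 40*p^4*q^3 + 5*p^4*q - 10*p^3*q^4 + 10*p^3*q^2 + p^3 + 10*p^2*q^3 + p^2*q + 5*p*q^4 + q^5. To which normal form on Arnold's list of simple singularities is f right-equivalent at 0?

D_6

The Hessian of f at 0 is [[0, 0], [0, 0]] with rank 0, so corank 2. A Groebner basis of the Jacobian ideal J(f) in C{p,q} is {-p*q/5 + q^4, p*q^2, p^2 + p*q}; counting standard monomials gives mu = 6. Corank 2; j^3 = p^2*(p + q) has shape L^2 M (L != M), so D-series; mu = 6 gives D_6.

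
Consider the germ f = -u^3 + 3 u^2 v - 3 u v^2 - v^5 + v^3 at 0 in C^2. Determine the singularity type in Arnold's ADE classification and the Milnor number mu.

The Hessian of f at 0 has rank 0. Corank 2; j^3 = -(u - v)^3 is a perfect cube, so E-series; the 5-jet and mu = 8 give E_8.

Type E_{8}, Milnor number mu = 8.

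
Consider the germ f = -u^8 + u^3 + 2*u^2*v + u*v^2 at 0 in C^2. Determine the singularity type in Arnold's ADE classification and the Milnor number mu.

Type D_9, Milnor number mu = 9.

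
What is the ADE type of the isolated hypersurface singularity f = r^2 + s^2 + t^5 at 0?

A4

The Hessian of f at 0 is [[2, 0, 0], [0, 0, 0], [0, 0, 2]] with rank 2, so corank 1. A Groebner basis of the Jacobian ideal J(f) in C{s,t,r} is {t^4, s, r}; counting standard monomials gives mu = 4. Corank 1: A-series; mu = 4 gives A_4.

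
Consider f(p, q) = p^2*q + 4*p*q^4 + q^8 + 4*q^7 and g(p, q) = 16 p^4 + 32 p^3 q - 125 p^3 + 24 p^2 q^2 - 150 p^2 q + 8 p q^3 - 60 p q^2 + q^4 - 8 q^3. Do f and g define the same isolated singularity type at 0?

No.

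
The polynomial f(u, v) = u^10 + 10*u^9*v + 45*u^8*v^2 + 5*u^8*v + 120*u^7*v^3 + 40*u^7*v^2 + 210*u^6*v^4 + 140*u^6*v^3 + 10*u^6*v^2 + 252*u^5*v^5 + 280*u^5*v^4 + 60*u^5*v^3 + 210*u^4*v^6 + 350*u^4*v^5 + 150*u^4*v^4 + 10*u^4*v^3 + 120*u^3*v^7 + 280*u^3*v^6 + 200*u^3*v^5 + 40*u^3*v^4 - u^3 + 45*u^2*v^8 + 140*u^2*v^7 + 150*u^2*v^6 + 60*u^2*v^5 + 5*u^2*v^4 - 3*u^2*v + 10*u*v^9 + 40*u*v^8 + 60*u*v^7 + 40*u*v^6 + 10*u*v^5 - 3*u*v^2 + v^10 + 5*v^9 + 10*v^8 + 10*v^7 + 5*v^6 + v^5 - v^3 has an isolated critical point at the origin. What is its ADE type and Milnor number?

Type E_8, Milnor number mu = 8.

The Hessian of f at 0 is [[0, 0], [0, 0]] with rank 0, so corank 2. A Groebner basis of the Jacobian ideal J(f) in C{u,v} is {v^4, u^2 + 2*u*v + v^2}; counting standard monomials gives mu = 8. Corank 2; j^3 = -(u + v)^3 is a perfect cube, so E-series; the 5-jet and mu = 8 give E_8.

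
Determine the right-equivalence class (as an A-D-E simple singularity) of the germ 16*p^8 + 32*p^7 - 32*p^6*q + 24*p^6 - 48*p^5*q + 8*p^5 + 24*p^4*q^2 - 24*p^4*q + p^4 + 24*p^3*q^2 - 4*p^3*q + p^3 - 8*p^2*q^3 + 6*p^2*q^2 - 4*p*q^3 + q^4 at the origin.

The Hessian of f at 0 has rank 0. Corank 2; j^3 = p^3 is a perfect cube, so E-series; the 4-jet and mu = 6 give E_6.

E_6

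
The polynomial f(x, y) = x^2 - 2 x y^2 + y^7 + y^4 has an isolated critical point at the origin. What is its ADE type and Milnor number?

Type A_6, Milnor number mu = 6.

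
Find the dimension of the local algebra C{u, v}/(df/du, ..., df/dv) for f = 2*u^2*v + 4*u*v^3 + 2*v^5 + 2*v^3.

The Hessian of f at 0 has rank 0. Corank 2; j^3 = 2*v*(u^2 + v^2) splits into three distinct lines over C (the quadratic factor has nonzero discriminant), so D_4.

4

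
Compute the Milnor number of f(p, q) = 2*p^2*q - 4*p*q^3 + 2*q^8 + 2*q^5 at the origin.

The Hessian of f at 0 has rank 0. Corank 2; j^3 = 2*p^2*q has shape L^2 M (L != M), so D-series; mu = 9 gives D_9.

9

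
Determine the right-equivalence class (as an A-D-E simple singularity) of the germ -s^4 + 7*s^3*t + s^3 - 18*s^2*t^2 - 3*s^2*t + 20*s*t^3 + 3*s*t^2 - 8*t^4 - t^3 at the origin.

E_7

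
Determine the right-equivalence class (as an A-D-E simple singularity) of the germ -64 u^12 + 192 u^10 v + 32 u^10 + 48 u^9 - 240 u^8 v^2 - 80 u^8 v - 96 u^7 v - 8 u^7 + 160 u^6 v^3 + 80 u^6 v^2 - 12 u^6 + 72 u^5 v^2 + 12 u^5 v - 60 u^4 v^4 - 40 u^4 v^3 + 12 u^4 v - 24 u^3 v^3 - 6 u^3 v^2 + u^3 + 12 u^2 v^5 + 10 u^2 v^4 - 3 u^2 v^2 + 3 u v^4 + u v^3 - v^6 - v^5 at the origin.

The Hessian of f at 0 is [[0, 0], [0, 0]] with rank 0, so corank 2. A Groebner basis of the Jacobian ideal J(f) in C{u,v} is {-u^2 + v^4 - v^3/3, u^3, u^2*v + u^2/3 + v^3/9, -u^2 + u*v^2 - v^3/3}; counting standard monomials gives mu = 7. Corank 2; j^3 = u^3 is a perfect cube, so E-series; the 4-jet and mu = 7 give E_7.

E7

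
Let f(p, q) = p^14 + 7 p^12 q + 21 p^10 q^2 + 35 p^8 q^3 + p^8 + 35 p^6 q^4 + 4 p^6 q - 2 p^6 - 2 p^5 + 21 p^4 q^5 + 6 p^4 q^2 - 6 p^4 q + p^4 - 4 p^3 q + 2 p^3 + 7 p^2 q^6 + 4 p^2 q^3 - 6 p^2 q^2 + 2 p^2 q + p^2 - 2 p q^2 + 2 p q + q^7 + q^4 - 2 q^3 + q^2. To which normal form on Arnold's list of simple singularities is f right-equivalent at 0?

The Hessian of f at 0 has rank 1. Corank 1: A-series; mu = 6 gives A_6.

A_6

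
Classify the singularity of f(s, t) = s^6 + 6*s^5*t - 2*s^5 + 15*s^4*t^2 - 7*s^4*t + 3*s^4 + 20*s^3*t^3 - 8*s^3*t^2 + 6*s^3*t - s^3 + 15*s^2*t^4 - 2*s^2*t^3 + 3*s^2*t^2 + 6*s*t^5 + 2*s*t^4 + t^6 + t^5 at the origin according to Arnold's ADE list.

E8

The Hessian of f at 0 has rank 0. Corank 2; j^3 = -s^3 is a perfect cube, so E-series; the 5-jet and mu = 8 give E_8.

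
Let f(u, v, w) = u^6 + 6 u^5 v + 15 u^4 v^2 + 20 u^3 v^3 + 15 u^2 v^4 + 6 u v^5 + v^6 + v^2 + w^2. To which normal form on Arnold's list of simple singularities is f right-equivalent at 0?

A_{5}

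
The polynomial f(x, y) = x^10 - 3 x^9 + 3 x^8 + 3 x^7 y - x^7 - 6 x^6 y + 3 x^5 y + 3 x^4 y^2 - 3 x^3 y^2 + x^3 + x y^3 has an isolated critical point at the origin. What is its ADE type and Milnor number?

Type E_7, Milnor number mu = 7.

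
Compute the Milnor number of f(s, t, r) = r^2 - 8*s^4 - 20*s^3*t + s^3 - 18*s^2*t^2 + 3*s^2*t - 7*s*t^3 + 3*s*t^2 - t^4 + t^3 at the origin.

7

The Hessian of f at 0 has rank 1. Corank 2; j^3 = (s + t)^3 is a perfect cube, so E-series; the 4-jet and mu = 7 give E_7.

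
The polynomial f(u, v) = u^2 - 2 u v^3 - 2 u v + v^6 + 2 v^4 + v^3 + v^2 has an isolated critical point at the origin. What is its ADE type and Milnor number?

Type A_{2}, Milnor number mu = 2.

The Hessian of f at 0 has rank 1. Corank 1: A-series; mu = 2 gives A_2.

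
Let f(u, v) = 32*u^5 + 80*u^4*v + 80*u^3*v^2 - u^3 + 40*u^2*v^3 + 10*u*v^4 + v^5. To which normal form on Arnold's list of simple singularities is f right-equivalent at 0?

The Hessian of f at 0 has rank 0. Corank 2; j^3 = -u^3 is a perfect cube, so E-series; the 5-jet and mu = 8 give E_8.

E_{8}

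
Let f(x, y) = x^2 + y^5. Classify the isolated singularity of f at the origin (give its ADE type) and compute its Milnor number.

The Hessian of f at 0 is [[2, 0], [0, 0]] with rank 1, so corank 1. A Groebner basis of the Jacobian ideal J(f) in C{x,y} is {y^4, x}; counting standard monomials gives mu = 4. Corank 1: A-series; mu = 4 gives A_4.

Type A_4, Milnor number mu = 4.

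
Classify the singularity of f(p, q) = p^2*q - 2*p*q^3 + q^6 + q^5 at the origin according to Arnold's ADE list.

D7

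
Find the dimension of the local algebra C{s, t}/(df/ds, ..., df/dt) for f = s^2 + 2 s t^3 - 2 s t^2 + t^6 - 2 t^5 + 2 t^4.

The Hessian of f at 0 is [[2, 0], [0, 0]] with rank 1, so corank 1. A Groebner basis of the Jacobian ideal J(f) in C{s,t} is {s^2, s*t, -s + t^2}; counting standard monomials gives mu = 3. Corank 1: A-series; mu = 3 gives A_3.

3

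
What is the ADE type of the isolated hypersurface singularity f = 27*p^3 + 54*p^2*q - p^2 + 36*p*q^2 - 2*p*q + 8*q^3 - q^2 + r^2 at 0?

A2

The Hessian of f at 0 has rank 2. Corank 1: A-series; mu = 2 gives A_2.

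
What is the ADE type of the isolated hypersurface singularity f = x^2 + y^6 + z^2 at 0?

The Hessian of f at 0 has rank 2. Corank 1: A-series; mu = 5 gives A_5.

A_5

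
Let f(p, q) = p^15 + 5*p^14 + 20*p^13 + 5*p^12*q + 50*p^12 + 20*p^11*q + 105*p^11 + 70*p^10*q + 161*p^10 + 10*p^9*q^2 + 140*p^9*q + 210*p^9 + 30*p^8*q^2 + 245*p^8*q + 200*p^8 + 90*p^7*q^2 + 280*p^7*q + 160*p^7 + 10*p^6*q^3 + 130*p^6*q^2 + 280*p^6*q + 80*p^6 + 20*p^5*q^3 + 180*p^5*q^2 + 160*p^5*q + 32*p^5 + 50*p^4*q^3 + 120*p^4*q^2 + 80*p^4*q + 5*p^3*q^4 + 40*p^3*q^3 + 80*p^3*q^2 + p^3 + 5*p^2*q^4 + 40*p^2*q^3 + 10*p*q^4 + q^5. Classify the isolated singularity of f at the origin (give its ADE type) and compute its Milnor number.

Type E8, Milnor number mu = 8.

The Hessian of f at 0 is [[0, 0], [0, 0]] with rank 0, so corank 2. A Groebner basis of the Jacobian ideal J(f) in C{p,q} is {q^5, p*q^3 + q^4/8, p^2}; counting standard monomials gives mu = 8. Corank 2; j^3 = p^3 is a perfect cube, so E-series; the 5-jet and mu = 8 give E_8.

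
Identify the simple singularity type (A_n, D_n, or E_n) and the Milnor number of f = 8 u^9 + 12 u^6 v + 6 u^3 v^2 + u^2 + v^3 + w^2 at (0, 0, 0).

Type A_{2}, Milnor number mu = 2.

The Hessian of f at 0 is [[2, 0, 0], [0, 0, 0], [0, 0, 2]] with rank 2, so corank 1. A Groebner basis of the Jacobian ideal J(f) in C{u,v,w} is {v^2, u, w}; counting standard monomials gives mu = 2. Corank 1: A-series; mu = 2 gives A_2.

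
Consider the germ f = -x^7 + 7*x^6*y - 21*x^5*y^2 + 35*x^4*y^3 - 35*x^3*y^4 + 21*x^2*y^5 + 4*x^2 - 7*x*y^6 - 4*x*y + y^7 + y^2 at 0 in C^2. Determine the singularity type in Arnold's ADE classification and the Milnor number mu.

Type A_6, Milnor number mu = 6.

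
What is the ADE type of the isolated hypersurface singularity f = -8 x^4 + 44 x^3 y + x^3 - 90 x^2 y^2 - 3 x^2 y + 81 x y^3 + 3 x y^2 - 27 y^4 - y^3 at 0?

The Hessian of f at 0 has rank 0. Corank 2; j^3 = (x - y)^3 is a perfect cube, so E-series; the 4-jet and mu = 7 give E_7.

E_{7}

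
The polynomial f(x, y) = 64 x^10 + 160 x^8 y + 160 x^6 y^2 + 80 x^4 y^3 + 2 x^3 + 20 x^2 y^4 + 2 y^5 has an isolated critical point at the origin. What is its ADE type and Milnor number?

The Hessian of f at 0 has rank 0. Corank 2; j^3 = 2*x^3 is a perfect cube, so E-series; the 5-jet and mu = 8 give E_8.

Type E_{8}, Milnor number mu = 8.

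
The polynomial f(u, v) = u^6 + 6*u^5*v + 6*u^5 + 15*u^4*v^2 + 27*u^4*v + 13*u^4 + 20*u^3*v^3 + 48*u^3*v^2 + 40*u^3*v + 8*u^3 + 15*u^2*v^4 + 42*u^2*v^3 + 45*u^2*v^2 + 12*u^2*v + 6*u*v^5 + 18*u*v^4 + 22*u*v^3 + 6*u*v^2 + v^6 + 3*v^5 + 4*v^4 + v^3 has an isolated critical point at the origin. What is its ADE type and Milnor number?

Type E6, Milnor number mu = 6.

The Hessian of f at 0 is [[0, 0], [0, 0]] with rank 0, so corank 2. A Groebner basis of the Jacobian ideal J(f) in C{u,v} is {u^3 + 6*u^2 + 6*u*v + 3*v^2/2, u^2*v - 10*u^2 - 10*u*v - 5*v^2/2, 16*u^2 + u*v^2 + 16*u*v + 4*v^2, -24*u^2 - 24*u*v + v^3 - 6*v^2}; counting standard monomials gives mu = 6. Corank 2; j^3 = (2*u + v)^3 is a perfect cube, so E-series; the 4-jet and mu = 6 give E_6.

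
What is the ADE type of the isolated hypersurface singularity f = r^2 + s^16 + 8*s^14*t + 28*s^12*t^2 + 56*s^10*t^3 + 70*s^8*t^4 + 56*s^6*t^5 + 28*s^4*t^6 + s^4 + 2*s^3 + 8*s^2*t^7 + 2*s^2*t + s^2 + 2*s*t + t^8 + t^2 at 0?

The Hessian of f at 0 has rank 2. Corank 1: A-series; mu = 7 gives A_7.

A7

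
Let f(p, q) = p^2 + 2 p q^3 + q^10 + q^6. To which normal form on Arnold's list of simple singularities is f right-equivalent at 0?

The Hessian of f at 0 is [[2, 0], [0, 0]] with rank 1, so corank 1. A Groebner basis of the Jacobian ideal J(f) in C{p,q} is {p^3, p + q^3}; counting standard monomials gives mu = 9. Corank 1: A-series; mu = 9 gives A_9.

A_9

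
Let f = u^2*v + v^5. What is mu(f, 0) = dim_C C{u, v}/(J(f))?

The Hessian of f at 0 is [[0, 0], [0, 0]] with rank 0, so corank 2. A Groebner basis of the Jacobian ideal J(f) in C{u,v} is {u^2/5 + v^4, u^3, u*v}; counting standard monomials gives mu = 6. Corank 2; j^3 = u^2*v has shape L^2 M (L != M), so D-series; mu = 6 gives D_6.

6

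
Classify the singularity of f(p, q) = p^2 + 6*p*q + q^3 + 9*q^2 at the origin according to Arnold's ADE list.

A2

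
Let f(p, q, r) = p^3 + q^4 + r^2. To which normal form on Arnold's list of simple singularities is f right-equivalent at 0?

The Hessian of f at 0 is [[0, 0, 0], [0, 0, 0], [0, 0, 2]] with rank 1, so corank 2. A Groebner basis of the Jacobian ideal J(f) in C{p,q,r} is {q^3, p^2, r}; counting standard monomials gives mu = 6. Corank 2; j^3 = p^3 is a perfect cube, so E-series; the 4-jet and mu = 6 give E_6.

E6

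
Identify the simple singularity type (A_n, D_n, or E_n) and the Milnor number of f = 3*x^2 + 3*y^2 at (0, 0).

The Hessian of f at 0 has rank 2. Corank 0: nondegenerate Morse point, so A_1.

Type A_{1}, Milnor number mu = 1.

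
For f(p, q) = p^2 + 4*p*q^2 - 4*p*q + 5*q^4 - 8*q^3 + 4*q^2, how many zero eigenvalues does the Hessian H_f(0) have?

1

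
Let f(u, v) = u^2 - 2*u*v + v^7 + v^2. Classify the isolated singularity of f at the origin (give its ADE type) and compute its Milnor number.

Type A_6, Milnor number mu = 6.

The Hessian of f at 0 has rank 1. Corank 1: A-series; mu = 6 gives A_6.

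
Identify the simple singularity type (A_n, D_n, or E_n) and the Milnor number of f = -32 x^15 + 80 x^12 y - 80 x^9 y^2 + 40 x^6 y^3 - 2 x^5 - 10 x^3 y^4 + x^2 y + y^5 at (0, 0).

Type D_6, Milnor number mu = 6.

The Hessian of f at 0 has rank 0. Corank 2; j^3 = x^2*y has shape L^2 M (L != M), so D-series; mu = 6 gives D_6.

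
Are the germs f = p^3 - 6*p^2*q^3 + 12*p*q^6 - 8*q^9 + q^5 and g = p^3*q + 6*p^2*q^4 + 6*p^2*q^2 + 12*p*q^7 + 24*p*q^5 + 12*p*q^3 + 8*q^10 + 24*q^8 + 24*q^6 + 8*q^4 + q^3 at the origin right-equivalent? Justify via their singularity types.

The Hessian of f at 0 has rank 0. Corank 2; j^3 = p^3 is a perfect cube, so E-series; the 5-jet and mu = 8 give E_8. The Hessian of g at 0 has rank 0. Corank 2; j^3 = q^3 is a perfect cube, so E-series; the 4-jet and mu = 7 give E_7. f is E_8 but g is E_7, hence not right-equivalent.

No.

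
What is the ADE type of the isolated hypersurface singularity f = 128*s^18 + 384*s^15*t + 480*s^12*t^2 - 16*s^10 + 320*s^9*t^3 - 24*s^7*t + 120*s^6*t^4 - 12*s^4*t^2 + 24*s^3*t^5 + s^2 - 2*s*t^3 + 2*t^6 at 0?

A5

The Hessian of f at 0 has rank 1. Corank 1: A-series; mu = 5 gives A_5.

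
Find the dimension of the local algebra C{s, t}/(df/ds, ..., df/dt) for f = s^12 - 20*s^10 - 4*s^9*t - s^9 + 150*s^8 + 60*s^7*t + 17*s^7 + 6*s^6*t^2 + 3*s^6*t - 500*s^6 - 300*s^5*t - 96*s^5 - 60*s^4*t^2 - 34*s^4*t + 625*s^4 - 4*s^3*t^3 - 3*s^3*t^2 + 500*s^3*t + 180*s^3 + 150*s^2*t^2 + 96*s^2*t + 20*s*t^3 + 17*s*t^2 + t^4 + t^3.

The Hessian of f at 0 has rank 0. Corank 2; j^3 = (5*s + t)*(6*s + t)^2 has shape L^2 M (L != M), so D-series; mu = 5 gives D_5.

5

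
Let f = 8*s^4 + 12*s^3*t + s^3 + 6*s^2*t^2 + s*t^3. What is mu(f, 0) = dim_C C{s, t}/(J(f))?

The Hessian of f at 0 is [[0, 0], [0, 0]] with rank 0, so corank 2. A Groebner basis of the Jacobian ideal J(f) in C{s,t} is {3*s^2/4 + t^4 + t^3/4, s^3, s^2*t - s^2/4 - t^3/12, s^2 + s*t^2 + t^3/3}; counting standard monomials gives mu = 7. Corank 2; j^3 = s^3 is a perfect cube, so E-series; the 4-jet and mu = 7 give E_7.

7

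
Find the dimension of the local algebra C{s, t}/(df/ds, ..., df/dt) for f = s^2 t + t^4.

5

The Hessian of f at 0 has rank 0. Corank 2; j^3 = s^2*t has shape L^2 M (L != M), so D-series; mu = 5 gives D_5.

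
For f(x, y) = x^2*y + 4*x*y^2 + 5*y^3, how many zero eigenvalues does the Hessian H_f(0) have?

2

Hessian at 0 has rank 0.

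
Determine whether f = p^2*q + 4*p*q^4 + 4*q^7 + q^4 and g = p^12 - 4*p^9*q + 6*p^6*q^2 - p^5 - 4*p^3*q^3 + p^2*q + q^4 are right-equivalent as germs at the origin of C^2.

Yes.

The Hessian of f at 0 is [[0, 0], [0, 0]] with rank 0, so corank 2. A Groebner basis of the Jacobian ideal J(f) in C{p,q} is {p^3, p^2/4 + q^3, p*q}; counting standard monomials gives mu = 5. Corank 2; j^3 = p^2*q has shape L^2 M (L != M), so D-series; mu = 5 gives D_5. The Hessian of g at 0 is [[0, 0], [0, 0]] with rank 0, so corank 2. A Groebner basis of the Jacobian ideal J(g) in C{p,q} is {p^3, p^2/4 + q^3, p*q}; counting standard monomials gives mu = 5. Corank 2; j^3 = p^2*q has shape L^2 M (L != M), so D-series; mu = 5 gives D_5. Both have type D_5, hence right-equivalent.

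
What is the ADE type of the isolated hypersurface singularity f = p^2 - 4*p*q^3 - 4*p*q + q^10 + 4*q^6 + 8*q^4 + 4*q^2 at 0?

A9

The Hessian of f at 0 is [[2, -4], [-4, 8]] with rank 1, so corank 1. A Groebner basis of the Jacobian ideal J(f) in C{p,q} is {p^3 - 6*p^2*q + 12*p*q^2 - 4*p + 8*q, -p/2 + q^3 + q}; counting standard monomials gives mu = 9. Corank 1: A-series; mu = 9 gives A_9.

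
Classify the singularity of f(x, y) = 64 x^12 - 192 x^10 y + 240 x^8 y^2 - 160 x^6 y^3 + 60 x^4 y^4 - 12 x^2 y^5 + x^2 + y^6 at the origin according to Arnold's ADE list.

A_{5}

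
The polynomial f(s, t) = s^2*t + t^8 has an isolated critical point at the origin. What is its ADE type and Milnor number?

The Hessian of f at 0 has rank 0. Corank 2; j^3 = s^2*t has shape L^2 M (L != M), so D-series; mu = 9 gives D_9.

Type D_{9}, Milnor number mu = 9.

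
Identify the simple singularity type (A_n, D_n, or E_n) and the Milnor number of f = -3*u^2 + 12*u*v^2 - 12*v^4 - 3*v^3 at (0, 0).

Type A2, Milnor number mu = 2.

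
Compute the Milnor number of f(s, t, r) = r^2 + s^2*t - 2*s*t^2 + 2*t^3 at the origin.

4

The Hessian of f at 0 has rank 1. Corank 2; j^3 = t*(s^2 - 2*s*t + 2*t^2) splits into three distinct lines over C (the quadratic factor has nonzero discriminant), so D_4.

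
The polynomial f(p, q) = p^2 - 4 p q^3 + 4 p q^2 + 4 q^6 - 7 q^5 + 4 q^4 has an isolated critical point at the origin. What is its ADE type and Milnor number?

The Hessian of f at 0 has rank 1. Corank 1: A-series; mu = 4 gives A_4.

Type A_4, Milnor number mu = 4.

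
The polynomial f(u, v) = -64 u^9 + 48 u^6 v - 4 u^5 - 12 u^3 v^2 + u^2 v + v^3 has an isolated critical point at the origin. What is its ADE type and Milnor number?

The Hessian of f at 0 is [[0, 0], [0, 0]] with rank 0, so corank 2. A Groebner basis of the Jacobian ideal J(f) in C{u,v} is {v^3, u^2 + 3*v^2, u*v}; counting standard monomials gives mu = 4. Corank 2; j^3 = v*(u^2 + v^2) splits into three distinct lines over C (the quadratic factor has nonzero discriminant), so D_4.

Type D_{4}, Milnor number mu = 4.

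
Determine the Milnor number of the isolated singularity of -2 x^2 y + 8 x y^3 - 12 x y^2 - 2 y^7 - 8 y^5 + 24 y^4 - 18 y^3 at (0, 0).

8

The Hessian of f at 0 is [[0, 0], [0, 0]] with rank 0, so corank 2. A Groebner basis of the Jacobian ideal J(f) in C{x,y} is {x^2*y^2 + 3*x^2*y + 4*x^2/7 + 173*x*y^2/14 + 237*x*y/28 + 81*y^2/4, x^3 + 9*x^2*y + 8*x^2/7 + 173*x*y^2/7 + 237*x*y/14 + 81*y^2/2, -x*y/2 + y^3 - 3*y^2/2}; counting standard monomials gives mu = 8. Corank 2; j^3 = -2*y*(x + 3*y)^2 has shape L^2 M (L != M), so D-series; mu = 8 gives D_8.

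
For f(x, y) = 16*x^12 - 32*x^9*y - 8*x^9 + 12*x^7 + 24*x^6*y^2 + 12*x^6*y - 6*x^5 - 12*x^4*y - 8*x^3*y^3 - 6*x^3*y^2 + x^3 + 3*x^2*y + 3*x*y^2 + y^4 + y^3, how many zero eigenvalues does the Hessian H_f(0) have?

2

The Hessian at 0 is [[0, 0], [0, 0]] of rank 0; hence corank 2.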